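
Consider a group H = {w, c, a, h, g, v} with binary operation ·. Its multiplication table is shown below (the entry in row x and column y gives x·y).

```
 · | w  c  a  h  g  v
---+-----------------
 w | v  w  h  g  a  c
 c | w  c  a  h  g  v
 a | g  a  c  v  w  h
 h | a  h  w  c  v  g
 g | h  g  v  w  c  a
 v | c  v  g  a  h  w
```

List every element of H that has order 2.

Identity is c. Compute the order of each non-identity element by repeated multiplication:
  w: w → v → c  (order 3)
  a: a → c  (order 2)
  h: h → c  (order 2)
  g: g → c  (order 2)
  v: v → w → c  (order 3)
Elements of order 2: {a, g, h}.

{a, g, h}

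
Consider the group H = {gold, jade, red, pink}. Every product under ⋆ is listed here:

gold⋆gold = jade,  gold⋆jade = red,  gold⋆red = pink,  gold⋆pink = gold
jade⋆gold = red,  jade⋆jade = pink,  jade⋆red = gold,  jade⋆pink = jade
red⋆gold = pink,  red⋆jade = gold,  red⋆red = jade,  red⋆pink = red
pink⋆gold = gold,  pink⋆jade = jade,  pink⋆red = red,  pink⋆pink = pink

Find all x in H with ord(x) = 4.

Identity is pink. Compute the order of each non-identity element by repeated multiplication:
  gold: gold → jade → red → pink  (order 4)
  jade: jade → pink  (order 2)
  red: red → jade → gold → pink  (order 4)
Elements of order 4: {gold, red}.
(Structurally, H here is isomorphic to the cyclic group Z_4.)

{gold, red}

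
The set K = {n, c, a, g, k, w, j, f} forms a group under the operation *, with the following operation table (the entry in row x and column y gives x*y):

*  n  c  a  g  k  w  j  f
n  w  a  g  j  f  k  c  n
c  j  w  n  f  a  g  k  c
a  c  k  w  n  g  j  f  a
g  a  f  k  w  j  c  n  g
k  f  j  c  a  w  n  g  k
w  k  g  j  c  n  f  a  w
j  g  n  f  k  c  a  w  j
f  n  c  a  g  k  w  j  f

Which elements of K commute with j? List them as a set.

Compare row j with column j entry by entry.
a*j = f = j*a, so a commutes with j.
k*j = g but j*k = c, so k does not.
Collecting the elements that commute with j: C(j) = {a, f, j, w}.

{a, f, j, w}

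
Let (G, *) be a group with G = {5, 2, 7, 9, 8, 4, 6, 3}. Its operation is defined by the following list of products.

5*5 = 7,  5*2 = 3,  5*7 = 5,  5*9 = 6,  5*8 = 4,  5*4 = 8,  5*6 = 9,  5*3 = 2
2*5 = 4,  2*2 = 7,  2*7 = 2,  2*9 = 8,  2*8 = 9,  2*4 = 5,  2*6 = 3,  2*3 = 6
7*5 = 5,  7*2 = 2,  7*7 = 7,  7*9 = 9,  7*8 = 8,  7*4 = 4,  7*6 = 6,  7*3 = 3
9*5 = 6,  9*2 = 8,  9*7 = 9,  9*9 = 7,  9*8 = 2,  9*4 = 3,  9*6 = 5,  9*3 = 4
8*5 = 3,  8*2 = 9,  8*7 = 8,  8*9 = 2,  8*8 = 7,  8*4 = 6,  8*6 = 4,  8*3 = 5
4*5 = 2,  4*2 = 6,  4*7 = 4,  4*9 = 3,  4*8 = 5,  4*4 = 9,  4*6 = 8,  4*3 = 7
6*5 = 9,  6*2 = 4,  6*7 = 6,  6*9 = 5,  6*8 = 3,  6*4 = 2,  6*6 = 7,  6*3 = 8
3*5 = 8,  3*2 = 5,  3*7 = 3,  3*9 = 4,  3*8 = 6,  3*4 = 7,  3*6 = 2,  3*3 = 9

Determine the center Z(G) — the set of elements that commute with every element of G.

{7, 9}

An element z is central iff its row equals its column in the table.
For 6: 6 * 4 = 2 ≠ 8 = 4 * 6, so 6 ∉ Z.
Checking each element this way leaves Z(G) = {7, 9}.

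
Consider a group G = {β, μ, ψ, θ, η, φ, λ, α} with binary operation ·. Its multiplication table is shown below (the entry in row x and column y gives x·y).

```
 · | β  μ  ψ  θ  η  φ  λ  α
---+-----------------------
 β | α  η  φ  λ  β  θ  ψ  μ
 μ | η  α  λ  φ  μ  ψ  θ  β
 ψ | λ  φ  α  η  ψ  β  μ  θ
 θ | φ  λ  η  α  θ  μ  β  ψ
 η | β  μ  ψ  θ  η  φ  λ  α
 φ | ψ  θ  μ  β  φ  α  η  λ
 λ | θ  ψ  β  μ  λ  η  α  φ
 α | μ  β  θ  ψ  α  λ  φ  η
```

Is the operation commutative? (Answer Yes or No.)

μ·φ = ψ but φ·μ = θ.
Since μ and φ do not commute, G is not abelian.

No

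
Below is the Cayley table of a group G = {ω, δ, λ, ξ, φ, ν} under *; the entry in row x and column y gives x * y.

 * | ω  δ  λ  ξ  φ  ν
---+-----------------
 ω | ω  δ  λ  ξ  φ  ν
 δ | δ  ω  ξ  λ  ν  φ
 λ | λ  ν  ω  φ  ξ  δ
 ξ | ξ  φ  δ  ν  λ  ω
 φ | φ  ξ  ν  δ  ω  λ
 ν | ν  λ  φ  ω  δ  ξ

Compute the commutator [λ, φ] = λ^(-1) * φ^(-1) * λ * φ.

ν

Identity is ω; from the table λ^(-1) = λ and φ^(-1) = φ.
λ * φ = ξ
ξ * λ = δ
δ * φ = ν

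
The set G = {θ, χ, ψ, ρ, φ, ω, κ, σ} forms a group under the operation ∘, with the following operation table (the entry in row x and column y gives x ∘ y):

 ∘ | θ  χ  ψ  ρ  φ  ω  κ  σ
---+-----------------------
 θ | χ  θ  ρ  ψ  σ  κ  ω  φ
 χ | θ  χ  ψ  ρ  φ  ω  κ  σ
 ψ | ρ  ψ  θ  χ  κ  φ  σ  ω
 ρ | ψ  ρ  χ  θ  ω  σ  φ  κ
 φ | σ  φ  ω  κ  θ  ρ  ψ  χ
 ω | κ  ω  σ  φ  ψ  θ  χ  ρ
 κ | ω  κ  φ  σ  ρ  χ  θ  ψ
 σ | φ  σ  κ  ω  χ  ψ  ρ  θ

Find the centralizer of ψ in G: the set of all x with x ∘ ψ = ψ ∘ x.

Compare row ψ with column ψ entry by entry.
ρ ∘ ψ = χ = ψ ∘ ρ, so ρ commutes with ψ.
ω ∘ ψ = σ but ψ ∘ ω = φ, so ω does not.
Collecting the elements that commute with ψ: C(ψ) = {θ, ρ, χ, ψ}.

{θ, ρ, χ, ψ}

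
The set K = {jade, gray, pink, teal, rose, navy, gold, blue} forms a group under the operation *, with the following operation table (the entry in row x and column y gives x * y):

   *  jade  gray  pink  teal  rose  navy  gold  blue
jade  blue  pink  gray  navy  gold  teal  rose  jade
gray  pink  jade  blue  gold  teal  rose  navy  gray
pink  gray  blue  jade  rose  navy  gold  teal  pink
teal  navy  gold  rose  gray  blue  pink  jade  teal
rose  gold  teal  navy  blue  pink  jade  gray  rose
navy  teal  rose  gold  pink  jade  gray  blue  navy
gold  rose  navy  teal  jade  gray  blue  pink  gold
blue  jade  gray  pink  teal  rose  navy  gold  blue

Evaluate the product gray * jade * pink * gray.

gray * jade = pink
pink * pink = jade
jade * gray = pink

pink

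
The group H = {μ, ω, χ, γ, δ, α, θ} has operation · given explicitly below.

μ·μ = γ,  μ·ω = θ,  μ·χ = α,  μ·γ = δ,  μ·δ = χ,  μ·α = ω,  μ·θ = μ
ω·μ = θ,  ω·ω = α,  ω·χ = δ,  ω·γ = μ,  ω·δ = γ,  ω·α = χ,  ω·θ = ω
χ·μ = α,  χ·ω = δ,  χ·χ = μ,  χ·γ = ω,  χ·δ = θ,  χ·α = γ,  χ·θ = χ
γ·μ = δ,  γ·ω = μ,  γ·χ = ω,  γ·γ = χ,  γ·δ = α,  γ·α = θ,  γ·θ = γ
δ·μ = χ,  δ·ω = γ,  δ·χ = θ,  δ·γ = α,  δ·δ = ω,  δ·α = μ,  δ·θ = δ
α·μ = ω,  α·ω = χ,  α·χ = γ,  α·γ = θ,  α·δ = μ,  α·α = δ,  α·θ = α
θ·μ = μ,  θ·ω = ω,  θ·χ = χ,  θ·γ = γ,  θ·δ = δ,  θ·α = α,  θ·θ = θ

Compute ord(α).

7

The identity element is θ (its row matches the header).
α^1 = α
α^2 = α·α = δ
α^3 = δ·α = μ
α^4 = μ·α = ω
α^5 = ω·α = χ
α^6 = χ·α = γ
α^7 = γ·α = θ
The first power of α equal to the identity is α^7, so ord(α) = 7.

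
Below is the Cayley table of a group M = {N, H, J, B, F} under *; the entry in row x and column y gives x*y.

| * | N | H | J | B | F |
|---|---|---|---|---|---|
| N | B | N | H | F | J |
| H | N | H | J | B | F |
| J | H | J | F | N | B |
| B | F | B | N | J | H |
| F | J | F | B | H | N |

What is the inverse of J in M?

N

First locate the identity: row H matches the header, so H is the identity.
Scan row J for H: J*N = H. Hence J^(-1) = N.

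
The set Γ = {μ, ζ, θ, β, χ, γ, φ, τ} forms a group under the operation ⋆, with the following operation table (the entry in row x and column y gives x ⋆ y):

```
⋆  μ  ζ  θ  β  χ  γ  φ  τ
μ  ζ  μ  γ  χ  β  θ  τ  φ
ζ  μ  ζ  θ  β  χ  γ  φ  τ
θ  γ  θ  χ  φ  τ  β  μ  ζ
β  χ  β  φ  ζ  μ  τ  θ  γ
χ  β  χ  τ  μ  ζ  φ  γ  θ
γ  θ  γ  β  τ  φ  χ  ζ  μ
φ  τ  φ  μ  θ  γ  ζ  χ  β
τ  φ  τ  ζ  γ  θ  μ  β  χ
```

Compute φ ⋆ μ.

τ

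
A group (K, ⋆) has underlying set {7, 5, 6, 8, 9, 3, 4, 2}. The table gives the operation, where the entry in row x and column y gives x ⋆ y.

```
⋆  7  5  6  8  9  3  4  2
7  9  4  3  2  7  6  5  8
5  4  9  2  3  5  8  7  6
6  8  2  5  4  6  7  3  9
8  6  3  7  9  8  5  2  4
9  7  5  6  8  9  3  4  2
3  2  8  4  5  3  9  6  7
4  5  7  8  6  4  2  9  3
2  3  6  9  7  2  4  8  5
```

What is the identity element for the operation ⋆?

9

The identity e satisfies e ⋆ x = x for all x, so its row in the table reproduces the column headers.
Row 9 reads: 7, 5, 6, 8, 9, 3, 4, 2 — exactly the header order. So 9 is the identity.
(Structurally, K here is isomorphic to the dihedral group D_4.)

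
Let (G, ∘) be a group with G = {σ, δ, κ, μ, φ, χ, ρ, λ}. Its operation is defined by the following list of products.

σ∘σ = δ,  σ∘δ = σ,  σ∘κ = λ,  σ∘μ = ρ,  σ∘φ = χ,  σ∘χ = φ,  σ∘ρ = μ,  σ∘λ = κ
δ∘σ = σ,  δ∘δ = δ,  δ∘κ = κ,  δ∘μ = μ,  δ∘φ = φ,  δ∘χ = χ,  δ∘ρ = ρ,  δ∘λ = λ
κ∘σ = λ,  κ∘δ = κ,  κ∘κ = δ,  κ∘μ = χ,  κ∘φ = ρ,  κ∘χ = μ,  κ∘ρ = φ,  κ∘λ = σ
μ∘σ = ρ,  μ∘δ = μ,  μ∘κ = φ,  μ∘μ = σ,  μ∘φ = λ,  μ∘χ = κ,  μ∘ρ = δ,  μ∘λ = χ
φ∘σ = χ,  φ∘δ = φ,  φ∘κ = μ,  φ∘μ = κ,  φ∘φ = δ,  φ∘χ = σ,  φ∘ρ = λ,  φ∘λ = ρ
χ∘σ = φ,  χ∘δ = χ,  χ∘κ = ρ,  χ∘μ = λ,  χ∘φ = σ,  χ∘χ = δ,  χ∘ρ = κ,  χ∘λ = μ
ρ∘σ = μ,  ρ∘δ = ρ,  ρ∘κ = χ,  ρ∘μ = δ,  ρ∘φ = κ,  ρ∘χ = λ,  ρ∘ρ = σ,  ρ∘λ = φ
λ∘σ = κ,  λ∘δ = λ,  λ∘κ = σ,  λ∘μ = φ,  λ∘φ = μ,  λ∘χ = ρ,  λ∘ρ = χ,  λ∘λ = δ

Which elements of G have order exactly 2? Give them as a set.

{κ, λ, σ, φ, χ}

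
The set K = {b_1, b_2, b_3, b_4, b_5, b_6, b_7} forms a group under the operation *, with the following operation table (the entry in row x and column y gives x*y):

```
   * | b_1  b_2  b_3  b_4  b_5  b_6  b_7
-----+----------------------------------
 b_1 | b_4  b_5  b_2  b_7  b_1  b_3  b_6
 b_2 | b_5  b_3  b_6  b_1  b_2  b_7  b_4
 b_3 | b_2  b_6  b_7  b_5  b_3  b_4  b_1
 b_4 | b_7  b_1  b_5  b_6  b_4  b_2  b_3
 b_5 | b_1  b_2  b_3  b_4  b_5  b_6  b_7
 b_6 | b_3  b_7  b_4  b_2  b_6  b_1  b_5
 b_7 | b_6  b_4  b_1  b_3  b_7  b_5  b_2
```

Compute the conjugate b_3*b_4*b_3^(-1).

The identity is b_5. In row b_3, the entry b_5 sits in column b_4, so b_3^(-1) = b_4.
b_3*b_4 = b_5
b_5*b_4 = b_4

b_4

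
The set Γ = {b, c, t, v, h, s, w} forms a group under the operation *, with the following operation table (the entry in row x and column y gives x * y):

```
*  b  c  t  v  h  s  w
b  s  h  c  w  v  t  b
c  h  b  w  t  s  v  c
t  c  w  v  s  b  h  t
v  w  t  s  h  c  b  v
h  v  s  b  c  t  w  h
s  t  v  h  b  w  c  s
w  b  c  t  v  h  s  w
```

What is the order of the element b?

7

The identity element is w (its row matches the header).
b^1 = b
b^2 = b * b = s
b^3 = s * b = t
b^4 = t * b = c
b^5 = c * b = h
b^6 = h * b = v
b^7 = v * b = w
The first power of b equal to the identity is b^7, so ord(b) = 7.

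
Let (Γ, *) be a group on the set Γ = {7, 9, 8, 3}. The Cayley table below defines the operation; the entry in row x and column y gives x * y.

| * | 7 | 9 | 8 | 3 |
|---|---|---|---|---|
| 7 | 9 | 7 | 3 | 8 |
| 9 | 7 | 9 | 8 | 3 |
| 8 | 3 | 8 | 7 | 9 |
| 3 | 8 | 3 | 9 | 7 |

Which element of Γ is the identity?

The identity e satisfies e * x = x for all x, so its row in the table reproduces the column headers.
Row 9 reads: 7, 9, 8, 3 — exactly the header order. So 9 is the identity.

9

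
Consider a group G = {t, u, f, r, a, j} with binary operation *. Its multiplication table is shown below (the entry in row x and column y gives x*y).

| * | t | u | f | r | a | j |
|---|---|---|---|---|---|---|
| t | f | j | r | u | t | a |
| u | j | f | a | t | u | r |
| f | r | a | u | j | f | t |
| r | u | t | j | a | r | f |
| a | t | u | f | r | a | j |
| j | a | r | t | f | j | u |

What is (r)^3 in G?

r

r^1 = r
r^2 = r*r = a
r^3 = a*r = r
(Structurally, G here is isomorphic to the cyclic group Z_6.)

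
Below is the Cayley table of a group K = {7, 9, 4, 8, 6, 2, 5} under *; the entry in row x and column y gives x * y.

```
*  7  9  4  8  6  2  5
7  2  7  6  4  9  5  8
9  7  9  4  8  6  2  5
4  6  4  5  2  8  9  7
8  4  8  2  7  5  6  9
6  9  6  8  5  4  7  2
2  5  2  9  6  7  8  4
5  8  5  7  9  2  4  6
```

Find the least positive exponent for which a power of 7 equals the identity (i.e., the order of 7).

The identity element is 9 (its row matches the header).
7^1 = 7
7^2 = 7 * 7 = 2
7^3 = 2 * 7 = 5
7^4 = 5 * 7 = 8
7^5 = 8 * 7 = 4
7^6 = 4 * 7 = 6
7^7 = 6 * 7 = 9
The first power of 7 equal to the identity is 7^7, so ord(7) = 7.

7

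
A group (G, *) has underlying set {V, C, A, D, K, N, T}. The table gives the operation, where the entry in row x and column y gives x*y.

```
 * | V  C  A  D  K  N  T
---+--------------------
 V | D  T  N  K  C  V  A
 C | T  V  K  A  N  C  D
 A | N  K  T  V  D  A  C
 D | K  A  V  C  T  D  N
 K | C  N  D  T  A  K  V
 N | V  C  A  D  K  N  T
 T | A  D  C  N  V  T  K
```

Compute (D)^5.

D^1 = D
D^2 = D*D = C
D^3 = C*D = A
D^4 = A*D = V
D^5 = V*D = K
(Structurally, G here is isomorphic to the cyclic group Z_7.)

K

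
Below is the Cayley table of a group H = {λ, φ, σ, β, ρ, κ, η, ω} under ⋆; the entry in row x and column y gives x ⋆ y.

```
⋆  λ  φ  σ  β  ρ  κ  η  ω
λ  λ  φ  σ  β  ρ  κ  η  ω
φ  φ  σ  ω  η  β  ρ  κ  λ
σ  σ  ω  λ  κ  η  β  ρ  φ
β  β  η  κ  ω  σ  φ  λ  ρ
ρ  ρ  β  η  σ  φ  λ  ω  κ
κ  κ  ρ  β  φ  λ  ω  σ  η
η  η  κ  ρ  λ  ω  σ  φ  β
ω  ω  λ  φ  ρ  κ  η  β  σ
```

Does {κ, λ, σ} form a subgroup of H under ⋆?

κ ⋆ κ = ω, which is not in {κ, λ, σ}.
The subset is not closed under ⋆, so it is not a subgroup.

No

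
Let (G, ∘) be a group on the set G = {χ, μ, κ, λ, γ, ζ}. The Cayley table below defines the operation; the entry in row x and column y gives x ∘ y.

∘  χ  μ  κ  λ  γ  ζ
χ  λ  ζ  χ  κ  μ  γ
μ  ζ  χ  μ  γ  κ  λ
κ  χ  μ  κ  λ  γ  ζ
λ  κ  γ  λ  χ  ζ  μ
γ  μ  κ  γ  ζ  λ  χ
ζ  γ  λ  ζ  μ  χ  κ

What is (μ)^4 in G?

μ^1 = μ
μ^2 = μ ∘ μ = χ
μ^3 = χ ∘ μ = ζ
μ^4 = ζ ∘ μ = λ
(Structurally, G here is isomorphic to the cyclic group Z_6.)

λ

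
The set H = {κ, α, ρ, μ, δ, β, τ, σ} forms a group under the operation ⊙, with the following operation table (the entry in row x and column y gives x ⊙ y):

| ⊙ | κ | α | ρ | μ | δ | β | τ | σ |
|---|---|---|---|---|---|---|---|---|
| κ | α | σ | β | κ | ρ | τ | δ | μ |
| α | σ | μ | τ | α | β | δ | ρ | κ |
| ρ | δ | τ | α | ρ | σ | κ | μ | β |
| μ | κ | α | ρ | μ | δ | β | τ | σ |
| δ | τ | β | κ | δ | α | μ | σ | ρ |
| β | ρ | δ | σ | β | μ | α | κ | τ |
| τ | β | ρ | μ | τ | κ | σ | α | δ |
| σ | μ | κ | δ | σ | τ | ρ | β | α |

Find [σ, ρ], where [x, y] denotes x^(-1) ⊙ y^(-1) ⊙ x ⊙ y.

Identity is μ; from the table σ^(-1) = κ and ρ^(-1) = τ.
κ ⊙ τ = δ
δ ⊙ σ = ρ
ρ ⊙ ρ = α

α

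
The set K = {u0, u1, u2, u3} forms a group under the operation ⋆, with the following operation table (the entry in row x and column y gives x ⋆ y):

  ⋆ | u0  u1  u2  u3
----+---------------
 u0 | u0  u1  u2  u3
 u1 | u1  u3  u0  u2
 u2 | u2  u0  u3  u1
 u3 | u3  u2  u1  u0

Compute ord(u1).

The identity element is u0 (its row matches the header).
u1^1 = u1
u1^2 = u1 ⋆ u1 = u3
u1^3 = u3 ⋆ u1 = u2
u1^4 = u2 ⋆ u1 = u0
The first power of u1 equal to the identity is u1^4, so ord(u1) = 4.

4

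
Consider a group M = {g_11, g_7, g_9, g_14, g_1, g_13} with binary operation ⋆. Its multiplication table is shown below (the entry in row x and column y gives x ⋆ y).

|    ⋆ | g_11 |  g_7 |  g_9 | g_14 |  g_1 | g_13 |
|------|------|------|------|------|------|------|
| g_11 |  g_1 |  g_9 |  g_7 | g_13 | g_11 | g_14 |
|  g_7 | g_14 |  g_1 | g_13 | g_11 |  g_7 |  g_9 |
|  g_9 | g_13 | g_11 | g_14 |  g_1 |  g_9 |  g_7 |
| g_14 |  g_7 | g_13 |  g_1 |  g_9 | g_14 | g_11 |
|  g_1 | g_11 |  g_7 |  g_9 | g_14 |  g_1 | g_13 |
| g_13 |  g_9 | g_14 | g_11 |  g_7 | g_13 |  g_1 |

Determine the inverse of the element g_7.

g_7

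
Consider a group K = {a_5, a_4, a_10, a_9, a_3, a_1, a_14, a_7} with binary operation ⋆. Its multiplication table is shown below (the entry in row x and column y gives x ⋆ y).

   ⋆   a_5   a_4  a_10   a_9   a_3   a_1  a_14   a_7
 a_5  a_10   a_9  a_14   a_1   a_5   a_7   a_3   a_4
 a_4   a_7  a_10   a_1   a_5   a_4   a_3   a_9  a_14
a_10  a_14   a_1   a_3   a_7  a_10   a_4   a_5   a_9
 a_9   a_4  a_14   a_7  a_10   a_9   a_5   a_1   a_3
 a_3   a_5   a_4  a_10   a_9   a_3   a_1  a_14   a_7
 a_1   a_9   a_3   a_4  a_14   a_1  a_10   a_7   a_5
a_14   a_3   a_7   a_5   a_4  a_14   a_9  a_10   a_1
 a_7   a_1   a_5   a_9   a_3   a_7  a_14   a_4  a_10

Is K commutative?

No

a_7 ⋆ a_5 = a_1 but a_5 ⋆ a_7 = a_4.
Since a_7 and a_5 do not commute, K is not abelian.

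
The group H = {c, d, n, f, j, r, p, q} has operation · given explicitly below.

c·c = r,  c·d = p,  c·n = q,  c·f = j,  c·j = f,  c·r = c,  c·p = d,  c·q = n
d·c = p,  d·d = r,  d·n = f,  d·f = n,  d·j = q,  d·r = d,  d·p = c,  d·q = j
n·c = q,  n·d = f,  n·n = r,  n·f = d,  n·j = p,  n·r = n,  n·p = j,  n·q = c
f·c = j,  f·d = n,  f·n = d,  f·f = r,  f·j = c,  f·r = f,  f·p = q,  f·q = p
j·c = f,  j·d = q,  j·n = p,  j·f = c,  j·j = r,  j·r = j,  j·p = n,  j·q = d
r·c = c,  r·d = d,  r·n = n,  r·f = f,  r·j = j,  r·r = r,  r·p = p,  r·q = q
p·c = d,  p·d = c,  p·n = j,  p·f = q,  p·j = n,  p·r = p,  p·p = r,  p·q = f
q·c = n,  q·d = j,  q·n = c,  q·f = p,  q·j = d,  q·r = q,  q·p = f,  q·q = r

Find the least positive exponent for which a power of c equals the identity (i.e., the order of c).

The identity element is r (its row matches the header).
c^1 = c
c^2 = c·c = r
The first power of c equal to the identity is c^2, so ord(c) = 2.

2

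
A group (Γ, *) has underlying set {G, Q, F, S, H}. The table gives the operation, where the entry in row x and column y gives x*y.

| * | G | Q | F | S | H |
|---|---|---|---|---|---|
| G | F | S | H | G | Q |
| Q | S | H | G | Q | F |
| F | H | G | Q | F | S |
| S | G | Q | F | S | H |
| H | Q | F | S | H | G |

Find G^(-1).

Q

First locate the identity: row S matches the header, so S is the identity.
Scan row G for S: G*Q = S. Hence G^(-1) = Q.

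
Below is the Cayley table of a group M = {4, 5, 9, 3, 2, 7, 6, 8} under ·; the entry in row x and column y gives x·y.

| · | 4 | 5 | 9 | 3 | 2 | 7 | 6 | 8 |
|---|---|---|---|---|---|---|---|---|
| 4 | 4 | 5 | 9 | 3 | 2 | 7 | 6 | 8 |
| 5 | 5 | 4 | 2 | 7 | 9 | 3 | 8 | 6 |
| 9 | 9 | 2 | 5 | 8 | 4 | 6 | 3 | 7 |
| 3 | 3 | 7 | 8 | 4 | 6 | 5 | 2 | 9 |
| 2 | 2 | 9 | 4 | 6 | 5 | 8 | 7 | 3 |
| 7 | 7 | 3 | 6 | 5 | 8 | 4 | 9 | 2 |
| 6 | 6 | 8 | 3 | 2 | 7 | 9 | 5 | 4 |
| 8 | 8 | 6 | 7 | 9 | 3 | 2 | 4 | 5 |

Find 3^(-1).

3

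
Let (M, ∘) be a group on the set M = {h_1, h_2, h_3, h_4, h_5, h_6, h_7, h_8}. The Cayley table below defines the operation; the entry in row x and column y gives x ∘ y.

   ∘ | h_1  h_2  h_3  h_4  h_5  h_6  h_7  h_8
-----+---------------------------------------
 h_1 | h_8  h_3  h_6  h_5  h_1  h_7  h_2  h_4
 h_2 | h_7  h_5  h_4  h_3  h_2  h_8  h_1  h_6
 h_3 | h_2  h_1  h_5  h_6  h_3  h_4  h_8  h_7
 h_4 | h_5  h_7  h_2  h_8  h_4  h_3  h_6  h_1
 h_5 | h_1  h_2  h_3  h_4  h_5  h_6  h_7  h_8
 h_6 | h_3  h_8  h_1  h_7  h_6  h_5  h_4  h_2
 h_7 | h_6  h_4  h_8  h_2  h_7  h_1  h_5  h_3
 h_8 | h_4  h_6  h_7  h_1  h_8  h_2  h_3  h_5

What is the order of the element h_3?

2

The identity element is h_5 (its row matches the header).
h_3^1 = h_3
h_3^2 = h_3 ∘ h_3 = h_5
The first power of h_3 equal to the identity is h_3^2, so ord(h_3) = 2.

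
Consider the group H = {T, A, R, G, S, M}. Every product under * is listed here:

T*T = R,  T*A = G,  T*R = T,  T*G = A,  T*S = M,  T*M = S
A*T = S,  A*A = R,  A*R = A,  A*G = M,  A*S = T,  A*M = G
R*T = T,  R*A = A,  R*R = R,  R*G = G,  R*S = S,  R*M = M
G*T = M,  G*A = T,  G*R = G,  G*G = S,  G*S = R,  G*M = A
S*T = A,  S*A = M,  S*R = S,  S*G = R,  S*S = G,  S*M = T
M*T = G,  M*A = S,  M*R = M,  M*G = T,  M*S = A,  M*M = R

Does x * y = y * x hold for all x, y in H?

G * A = T but A * G = M.
Since G and A do not commute, H is not abelian.

No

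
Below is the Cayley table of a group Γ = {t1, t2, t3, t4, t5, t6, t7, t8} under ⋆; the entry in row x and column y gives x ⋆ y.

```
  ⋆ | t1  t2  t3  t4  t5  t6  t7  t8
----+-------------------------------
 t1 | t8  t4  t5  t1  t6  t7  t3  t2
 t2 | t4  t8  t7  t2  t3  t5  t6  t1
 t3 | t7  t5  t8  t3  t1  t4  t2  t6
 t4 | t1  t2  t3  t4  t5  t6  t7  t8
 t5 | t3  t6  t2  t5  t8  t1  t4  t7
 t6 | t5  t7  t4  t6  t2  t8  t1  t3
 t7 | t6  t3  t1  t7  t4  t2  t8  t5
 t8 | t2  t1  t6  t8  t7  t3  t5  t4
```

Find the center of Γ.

{t4, t8}

An element z is central iff its row equals its column in the table.
For t2: t2 ⋆ t5 = t3 ≠ t6 = t5 ⋆ t2, so t2 ∉ Z.
Checking each element this way leaves Z(Γ) = {t4, t8}.
(Structurally, Γ here is isomorphic to the quaternion group Q_8.)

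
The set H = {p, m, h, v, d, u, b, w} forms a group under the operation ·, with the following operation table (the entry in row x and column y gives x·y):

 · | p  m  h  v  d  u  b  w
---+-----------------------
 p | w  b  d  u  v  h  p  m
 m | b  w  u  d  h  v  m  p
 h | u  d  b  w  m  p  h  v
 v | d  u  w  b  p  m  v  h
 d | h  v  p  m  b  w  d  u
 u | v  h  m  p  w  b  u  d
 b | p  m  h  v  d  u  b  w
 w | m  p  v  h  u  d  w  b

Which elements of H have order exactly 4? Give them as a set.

Identity is b. Compute the order of each non-identity element by repeated multiplication:
  p: p → w → m → b  (order 4)
  m: m → w → p → b  (order 4)
  h: h → b  (order 2)
  v: v → b  (order 2)
  d: d → b  (order 2)
  u: u → b  (order 2)
  w: w → b  (order 2)
Elements of order 4: {m, p}.
(Structurally, H here is isomorphic to the dihedral group D_4.)

{m, p}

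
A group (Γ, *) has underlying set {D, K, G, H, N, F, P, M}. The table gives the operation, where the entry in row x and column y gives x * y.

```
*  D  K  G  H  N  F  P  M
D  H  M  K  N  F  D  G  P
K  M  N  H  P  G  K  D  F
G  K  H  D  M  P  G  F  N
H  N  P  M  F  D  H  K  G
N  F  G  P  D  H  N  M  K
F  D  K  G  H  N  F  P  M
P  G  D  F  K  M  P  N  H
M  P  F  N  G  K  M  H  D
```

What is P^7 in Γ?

P^1 = P
P^2 = P * P = N
P^3 = N * P = M
P^4 = M * P = H
P^5 = H * P = K
P^6 = K * P = D
P^7 = D * P = G

G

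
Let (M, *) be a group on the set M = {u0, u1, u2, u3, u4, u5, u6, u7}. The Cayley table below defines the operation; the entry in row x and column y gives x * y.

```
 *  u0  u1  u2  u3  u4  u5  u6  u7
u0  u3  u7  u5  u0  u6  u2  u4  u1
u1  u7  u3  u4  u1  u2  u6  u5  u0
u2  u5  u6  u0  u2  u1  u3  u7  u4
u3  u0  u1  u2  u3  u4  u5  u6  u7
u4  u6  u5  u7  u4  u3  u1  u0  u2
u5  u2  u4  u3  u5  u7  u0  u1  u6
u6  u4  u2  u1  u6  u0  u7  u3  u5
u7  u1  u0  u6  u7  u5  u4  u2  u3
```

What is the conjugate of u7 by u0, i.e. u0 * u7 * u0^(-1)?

The identity is u3. In row u0, the entry u3 sits in column u0, so u0^(-1) = u0.
u0 * u7 = u1
u1 * u0 = u7

u7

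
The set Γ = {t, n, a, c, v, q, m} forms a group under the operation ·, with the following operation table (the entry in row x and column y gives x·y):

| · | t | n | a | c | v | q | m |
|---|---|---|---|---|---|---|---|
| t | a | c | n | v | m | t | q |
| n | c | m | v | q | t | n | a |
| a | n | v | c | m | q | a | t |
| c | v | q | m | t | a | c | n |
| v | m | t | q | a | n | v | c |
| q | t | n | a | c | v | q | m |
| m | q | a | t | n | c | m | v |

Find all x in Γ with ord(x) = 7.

Identity is q. Compute the order of each non-identity element by repeated multiplication:
  t: t → a → n → c → v → m → q  (order 7)
  n: n → m → a → v → t → c → q  (order 7)
  a: a → c → m → t → n → v → q  (order 7)
  c: c → t → v → a → m → n → q  (order 7)
  v: v → n → t → m → c → a → q  (order 7)
  m: m → v → c → n → a → t → q  (order 7)
Elements of order 7: {a, c, m, n, t, v}.

{a, c, m, n, t, v}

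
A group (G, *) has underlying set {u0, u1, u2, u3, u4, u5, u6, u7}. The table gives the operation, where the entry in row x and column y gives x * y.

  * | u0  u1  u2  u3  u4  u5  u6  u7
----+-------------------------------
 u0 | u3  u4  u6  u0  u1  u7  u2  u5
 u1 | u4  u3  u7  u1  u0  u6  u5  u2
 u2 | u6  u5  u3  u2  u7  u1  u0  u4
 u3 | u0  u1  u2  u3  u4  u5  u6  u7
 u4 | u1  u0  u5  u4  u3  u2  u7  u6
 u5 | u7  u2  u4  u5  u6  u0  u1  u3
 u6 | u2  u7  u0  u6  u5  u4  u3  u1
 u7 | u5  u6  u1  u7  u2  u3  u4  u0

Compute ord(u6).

2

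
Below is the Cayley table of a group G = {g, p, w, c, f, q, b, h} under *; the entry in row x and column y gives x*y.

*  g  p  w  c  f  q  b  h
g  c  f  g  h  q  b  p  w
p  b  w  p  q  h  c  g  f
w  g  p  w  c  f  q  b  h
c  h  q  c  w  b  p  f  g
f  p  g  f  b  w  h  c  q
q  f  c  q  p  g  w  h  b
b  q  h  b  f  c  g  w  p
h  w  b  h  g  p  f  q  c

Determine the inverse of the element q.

q

First locate the identity: row w matches the header, so w is the identity.
Scan row q for w: q*q = w. Hence q^(-1) = q.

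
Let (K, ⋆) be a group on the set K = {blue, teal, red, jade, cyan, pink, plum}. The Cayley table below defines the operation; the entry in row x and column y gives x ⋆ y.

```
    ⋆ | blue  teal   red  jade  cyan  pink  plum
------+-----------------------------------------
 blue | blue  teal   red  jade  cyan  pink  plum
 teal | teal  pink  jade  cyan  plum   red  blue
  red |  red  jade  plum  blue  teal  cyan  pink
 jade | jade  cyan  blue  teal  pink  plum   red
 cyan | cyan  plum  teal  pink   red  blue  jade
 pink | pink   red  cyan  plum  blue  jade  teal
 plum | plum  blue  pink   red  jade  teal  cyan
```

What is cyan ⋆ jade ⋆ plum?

cyan ⋆ jade = pink
pink ⋆ plum = teal

teal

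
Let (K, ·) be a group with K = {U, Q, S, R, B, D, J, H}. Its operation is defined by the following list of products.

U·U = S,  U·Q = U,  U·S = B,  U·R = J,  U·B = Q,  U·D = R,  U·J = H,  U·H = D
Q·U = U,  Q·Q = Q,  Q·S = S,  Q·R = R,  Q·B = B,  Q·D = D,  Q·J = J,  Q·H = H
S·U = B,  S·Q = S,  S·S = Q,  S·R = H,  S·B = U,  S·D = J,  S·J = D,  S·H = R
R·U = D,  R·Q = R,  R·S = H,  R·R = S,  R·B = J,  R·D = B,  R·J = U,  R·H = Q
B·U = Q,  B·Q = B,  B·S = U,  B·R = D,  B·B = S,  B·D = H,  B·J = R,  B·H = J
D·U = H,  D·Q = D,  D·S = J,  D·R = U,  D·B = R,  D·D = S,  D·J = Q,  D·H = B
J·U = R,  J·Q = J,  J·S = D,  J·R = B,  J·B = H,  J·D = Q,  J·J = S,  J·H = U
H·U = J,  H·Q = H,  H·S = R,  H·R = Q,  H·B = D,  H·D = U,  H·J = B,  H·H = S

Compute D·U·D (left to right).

D·U = H
H·D = U

U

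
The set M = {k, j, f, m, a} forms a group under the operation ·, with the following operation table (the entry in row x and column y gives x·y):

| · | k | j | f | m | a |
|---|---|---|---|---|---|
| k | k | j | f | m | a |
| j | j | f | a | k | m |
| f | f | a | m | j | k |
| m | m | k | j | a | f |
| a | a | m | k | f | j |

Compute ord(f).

The identity element is k (its row matches the header).
f^1 = f
f^2 = f·f = m
f^3 = m·f = j
f^4 = j·f = a
f^5 = a·f = k
The first power of f equal to the identity is f^5, so ord(f) = 5.
(Structurally, M here is isomorphic to the cyclic group Z_5.)

5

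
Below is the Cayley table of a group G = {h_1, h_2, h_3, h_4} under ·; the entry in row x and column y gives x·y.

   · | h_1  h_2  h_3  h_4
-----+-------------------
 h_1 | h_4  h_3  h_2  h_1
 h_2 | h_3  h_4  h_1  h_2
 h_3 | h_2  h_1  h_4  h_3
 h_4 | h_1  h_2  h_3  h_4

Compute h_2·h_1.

h_3

Read row h_2, column h_1: h_2·h_1 = h_3.
(Structurally, G here is isomorphic to the Klein four-group V_4.)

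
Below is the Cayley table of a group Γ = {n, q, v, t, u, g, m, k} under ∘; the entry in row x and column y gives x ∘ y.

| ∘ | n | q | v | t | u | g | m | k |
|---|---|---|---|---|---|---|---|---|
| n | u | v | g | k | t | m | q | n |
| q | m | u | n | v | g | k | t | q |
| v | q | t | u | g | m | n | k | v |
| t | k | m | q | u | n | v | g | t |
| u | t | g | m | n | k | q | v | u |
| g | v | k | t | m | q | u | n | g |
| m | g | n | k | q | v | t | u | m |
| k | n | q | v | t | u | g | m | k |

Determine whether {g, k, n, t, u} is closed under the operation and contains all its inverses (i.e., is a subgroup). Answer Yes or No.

u ∘ g = q, which is not in {g, k, n, t, u}.
The subset is not closed under ∘, so it is not a subgroup.

No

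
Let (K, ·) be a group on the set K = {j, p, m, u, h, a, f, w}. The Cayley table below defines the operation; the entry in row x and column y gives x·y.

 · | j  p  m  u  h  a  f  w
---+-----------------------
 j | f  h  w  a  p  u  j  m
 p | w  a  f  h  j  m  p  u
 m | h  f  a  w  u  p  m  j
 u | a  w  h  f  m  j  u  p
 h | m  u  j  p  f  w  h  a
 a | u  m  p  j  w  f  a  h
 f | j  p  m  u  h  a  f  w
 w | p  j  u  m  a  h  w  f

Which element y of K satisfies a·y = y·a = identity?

a

First locate the identity: row f matches the header, so f is the identity.
Scan row a for f: a·a = f. Hence a^(-1) = a.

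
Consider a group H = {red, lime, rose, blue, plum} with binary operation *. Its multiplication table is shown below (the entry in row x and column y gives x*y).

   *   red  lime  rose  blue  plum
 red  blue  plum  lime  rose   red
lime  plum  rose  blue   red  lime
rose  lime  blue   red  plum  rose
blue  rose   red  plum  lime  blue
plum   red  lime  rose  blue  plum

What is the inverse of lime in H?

First locate the identity: row plum matches the header, so plum is the identity.
Scan row lime for plum: lime*red = plum. Hence lime^(-1) = red.
(Structurally, H here is isomorphic to the cyclic group Z_5.)

red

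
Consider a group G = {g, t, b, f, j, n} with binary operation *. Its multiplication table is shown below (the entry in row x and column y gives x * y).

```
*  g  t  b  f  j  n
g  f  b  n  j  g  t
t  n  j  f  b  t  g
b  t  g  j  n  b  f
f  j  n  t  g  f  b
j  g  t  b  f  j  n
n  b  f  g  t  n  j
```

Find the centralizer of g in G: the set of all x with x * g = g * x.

Compare row g with column g entry by entry.
f * g = j = g * f, so f commutes with g.
b * g = t but g * b = n, so b does not.
Collecting the elements that commute with g: C(g) = {f, g, j}.

{f, g, j}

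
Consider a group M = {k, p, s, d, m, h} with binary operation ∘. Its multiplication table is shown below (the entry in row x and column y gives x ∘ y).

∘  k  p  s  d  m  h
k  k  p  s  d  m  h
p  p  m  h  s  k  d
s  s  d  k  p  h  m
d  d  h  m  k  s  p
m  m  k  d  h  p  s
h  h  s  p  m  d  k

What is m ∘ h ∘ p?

m ∘ h = s
s ∘ p = d

d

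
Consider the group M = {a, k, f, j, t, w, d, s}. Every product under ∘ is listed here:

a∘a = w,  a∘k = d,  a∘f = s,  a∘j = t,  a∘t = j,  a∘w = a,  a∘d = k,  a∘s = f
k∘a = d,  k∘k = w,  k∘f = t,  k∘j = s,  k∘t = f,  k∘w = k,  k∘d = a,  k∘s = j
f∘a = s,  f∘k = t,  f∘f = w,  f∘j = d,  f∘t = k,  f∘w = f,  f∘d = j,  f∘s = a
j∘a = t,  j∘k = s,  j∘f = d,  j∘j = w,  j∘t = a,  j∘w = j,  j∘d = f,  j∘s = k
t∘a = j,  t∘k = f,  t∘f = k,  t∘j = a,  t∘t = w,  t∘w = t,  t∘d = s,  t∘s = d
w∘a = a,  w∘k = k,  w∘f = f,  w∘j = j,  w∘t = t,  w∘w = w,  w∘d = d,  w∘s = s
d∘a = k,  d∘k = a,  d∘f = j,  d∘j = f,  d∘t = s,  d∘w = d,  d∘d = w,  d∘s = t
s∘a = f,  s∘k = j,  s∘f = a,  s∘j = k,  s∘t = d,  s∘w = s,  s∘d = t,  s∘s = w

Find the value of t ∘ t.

Read row t, column t: t ∘ t = w.

w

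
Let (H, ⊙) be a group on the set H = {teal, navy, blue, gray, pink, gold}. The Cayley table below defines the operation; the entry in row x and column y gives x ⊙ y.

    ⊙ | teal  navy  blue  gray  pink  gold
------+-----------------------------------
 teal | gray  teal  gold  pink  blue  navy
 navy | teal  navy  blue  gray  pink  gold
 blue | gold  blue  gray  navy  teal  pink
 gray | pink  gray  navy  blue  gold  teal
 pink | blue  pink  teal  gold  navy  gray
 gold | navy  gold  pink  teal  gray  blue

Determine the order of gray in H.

3

The identity element is navy (its row matches the header).
gray^1 = gray
gray^2 = gray ⊙ gray = blue
gray^3 = blue ⊙ gray = navy
The first power of gray equal to the identity is gray^3, so ord(gray) = 3.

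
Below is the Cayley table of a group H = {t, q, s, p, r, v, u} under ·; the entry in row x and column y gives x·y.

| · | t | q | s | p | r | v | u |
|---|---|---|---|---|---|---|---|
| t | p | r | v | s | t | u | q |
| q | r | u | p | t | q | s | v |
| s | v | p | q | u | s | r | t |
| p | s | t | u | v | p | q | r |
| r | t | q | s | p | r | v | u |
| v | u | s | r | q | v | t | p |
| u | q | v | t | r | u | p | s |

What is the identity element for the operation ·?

The identity e satisfies e·x = x for all x, so its row in the table reproduces the column headers.
Row r reads: t, q, s, p, r, v, u — exactly the header order. So r is the identity.

r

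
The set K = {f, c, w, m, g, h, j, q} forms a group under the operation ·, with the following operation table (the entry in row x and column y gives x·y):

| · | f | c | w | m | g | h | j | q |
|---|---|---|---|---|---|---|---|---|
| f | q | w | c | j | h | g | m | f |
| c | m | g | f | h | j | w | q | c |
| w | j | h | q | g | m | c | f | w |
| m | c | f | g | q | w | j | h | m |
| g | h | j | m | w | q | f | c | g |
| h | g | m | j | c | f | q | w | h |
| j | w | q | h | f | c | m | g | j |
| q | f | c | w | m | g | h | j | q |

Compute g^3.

g

g^1 = g
g^2 = g·g = q
g^3 = q·g = g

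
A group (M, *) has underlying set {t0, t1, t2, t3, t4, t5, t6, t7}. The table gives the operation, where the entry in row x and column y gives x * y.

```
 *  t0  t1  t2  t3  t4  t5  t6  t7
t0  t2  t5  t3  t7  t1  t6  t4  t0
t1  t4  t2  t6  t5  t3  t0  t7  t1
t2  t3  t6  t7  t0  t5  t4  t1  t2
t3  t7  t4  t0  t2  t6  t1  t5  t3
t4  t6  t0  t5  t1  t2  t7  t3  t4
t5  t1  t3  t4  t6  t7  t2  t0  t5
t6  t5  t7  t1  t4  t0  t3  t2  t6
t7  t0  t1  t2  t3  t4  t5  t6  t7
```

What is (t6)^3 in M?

t1

t6^1 = t6
t6^2 = t6 * t6 = t2
t6^3 = t2 * t6 = t1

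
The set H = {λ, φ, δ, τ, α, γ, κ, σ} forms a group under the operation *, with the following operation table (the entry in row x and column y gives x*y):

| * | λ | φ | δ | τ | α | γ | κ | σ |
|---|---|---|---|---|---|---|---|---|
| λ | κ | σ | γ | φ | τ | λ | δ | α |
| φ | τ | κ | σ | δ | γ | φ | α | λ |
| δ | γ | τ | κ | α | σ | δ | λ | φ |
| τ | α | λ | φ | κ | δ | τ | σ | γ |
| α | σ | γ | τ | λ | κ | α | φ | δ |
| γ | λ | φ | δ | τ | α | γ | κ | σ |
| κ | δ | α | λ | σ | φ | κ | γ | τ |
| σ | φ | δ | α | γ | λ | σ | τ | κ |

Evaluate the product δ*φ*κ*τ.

γ

δ*φ = τ
τ*κ = σ
σ*τ = γ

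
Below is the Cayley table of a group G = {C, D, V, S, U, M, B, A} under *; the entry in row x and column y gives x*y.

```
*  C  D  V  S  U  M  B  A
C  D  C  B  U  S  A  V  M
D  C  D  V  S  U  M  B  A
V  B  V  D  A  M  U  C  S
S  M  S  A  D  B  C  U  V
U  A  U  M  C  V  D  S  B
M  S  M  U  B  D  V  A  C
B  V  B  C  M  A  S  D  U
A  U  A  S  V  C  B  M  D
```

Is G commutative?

U*C = A but C*U = S.
Since U and C do not commute, G is not abelian.

No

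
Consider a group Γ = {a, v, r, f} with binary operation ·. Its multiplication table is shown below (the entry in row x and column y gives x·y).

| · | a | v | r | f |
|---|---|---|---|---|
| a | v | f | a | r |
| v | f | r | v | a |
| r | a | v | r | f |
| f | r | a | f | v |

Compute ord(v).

The identity element is r (its row matches the header).
v^1 = v
v^2 = v·v = r
The first power of v equal to the identity is v^2, so ord(v) = 2.

2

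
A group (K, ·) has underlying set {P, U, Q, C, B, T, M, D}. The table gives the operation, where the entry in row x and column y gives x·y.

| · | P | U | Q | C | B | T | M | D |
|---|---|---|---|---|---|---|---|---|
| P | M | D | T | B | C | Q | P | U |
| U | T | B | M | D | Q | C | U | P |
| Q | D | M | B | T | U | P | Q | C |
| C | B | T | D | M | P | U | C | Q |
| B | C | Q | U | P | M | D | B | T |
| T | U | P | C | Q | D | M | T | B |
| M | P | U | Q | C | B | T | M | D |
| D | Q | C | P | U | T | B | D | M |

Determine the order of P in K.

2

The identity element is M (its row matches the header).
P^1 = P
P^2 = P·P = M
The first power of P equal to the identity is P^2, so ord(P) = 2.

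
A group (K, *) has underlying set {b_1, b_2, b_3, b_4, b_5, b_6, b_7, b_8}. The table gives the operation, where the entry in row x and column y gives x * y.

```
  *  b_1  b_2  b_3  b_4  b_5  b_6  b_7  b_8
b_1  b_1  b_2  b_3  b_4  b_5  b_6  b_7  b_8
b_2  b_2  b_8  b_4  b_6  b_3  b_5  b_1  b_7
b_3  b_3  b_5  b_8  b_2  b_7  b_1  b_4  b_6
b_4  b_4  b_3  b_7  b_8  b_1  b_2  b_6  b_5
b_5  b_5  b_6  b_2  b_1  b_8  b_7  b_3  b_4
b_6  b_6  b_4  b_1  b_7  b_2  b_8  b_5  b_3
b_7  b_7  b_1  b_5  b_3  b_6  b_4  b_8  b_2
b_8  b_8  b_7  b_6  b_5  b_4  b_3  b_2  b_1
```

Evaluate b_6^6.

b_6^1 = b_6
b_6^2 = b_6 * b_6 = b_8
b_6^3 = b_8 * b_6 = b_3
b_6^4 = b_3 * b_6 = b_1
b_6^5 = b_1 * b_6 = b_6
b_6^6 = b_6 * b_6 = b_8

b_8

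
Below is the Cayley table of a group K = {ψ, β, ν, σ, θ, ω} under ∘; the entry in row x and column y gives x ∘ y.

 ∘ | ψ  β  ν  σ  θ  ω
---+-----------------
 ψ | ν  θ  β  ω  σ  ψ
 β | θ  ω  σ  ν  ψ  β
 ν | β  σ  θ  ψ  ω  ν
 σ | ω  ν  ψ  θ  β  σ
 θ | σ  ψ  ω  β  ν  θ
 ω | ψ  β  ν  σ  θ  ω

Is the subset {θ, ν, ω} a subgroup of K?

Yes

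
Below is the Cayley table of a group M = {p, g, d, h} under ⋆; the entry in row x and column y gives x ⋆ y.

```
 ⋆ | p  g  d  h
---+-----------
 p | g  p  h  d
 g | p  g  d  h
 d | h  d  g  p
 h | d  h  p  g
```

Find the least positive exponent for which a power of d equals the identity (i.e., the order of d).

The identity element is g (its row matches the header).
d^1 = d
d^2 = d ⋆ d = g
The first power of d equal to the identity is d^2, so ord(d) = 2.

2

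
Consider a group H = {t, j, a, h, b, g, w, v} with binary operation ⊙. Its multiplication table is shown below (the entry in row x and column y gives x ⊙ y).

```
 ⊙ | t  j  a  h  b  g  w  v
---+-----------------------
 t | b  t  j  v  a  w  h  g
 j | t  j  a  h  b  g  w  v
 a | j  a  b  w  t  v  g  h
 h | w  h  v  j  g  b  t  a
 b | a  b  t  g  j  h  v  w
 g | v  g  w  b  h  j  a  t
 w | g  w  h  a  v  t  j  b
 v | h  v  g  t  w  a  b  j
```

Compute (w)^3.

w

w^1 = w
w^2 = w ⊙ w = j
w^3 = j ⊙ w = w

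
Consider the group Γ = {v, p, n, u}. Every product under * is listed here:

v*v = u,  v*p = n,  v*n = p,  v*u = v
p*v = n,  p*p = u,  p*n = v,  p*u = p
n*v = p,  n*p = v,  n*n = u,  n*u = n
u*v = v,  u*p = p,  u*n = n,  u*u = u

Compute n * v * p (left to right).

n * v = p
p * p = u

u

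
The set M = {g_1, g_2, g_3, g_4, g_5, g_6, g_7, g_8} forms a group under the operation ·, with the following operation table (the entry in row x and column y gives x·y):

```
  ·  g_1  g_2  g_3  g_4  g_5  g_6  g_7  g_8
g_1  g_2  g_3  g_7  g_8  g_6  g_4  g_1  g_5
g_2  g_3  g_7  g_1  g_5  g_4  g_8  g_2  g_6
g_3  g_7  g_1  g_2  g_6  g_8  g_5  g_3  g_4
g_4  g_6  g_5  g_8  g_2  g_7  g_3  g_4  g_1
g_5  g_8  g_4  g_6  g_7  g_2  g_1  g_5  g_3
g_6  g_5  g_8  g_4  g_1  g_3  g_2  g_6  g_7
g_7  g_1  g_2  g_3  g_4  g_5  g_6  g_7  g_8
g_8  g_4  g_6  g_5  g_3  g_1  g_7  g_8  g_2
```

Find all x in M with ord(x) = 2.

{g_2}

Identity is g_7. Compute the order of each non-identity element by repeated multiplication:
  g_1: g_1 → g_2 → g_3 → g_7  (order 4)
  g_2: g_2 → g_7  (order 2)
  g_3: g_3 → g_2 → g_1 → g_7  (order 4)
  g_4: g_4 → g_2 → g_5 → g_7  (order 4)
  g_5: g_5 → g_2 → g_4 → g_7  (order 4)
  g_6: g_6 → g_2 → g_8 → g_7  (order 4)
  g_8: g_8 → g_2 → g_6 → g_7  (order 4)
Elements of order 2: {g_2}.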